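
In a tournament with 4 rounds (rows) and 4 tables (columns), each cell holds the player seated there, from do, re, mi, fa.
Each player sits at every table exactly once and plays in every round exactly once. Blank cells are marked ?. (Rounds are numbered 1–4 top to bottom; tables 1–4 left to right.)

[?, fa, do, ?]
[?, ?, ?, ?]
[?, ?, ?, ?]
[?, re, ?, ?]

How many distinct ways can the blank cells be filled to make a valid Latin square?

Round 1, table 1: eliminating its round and table leaves {re, mi}.
Round 1, table 4: eliminating its round and table leaves {re, mi}.
Round 2, table 1: eliminating its round and table leaves {do, re, mi, fa}.
Round 2, table 2: eliminating its round and table leaves {do, mi}.
Round 2, table 3: eliminating its round and table leaves {re, mi, fa}.
Round 2, table 4: eliminating its round and table leaves {do, re, mi, fa}.
Round 3, table 1: eliminating its round and table leaves {do, re, mi, fa}.
Round 3, table 2: eliminating its round and table leaves {do, mi}.
Round 3, table 3: eliminating its round and table leaves {re, mi, fa}.
Round 3, table 4: eliminating its round and table leaves {do, re, mi, fa}.
Round 4, table 1: eliminating its round and table leaves {do, mi, fa}.
Round 4, table 3: eliminating its round and table leaves {mi, fa}.
Round 4, table 4: eliminating its round and table leaves {do, mi, fa}.
Enumerating the assignments across these blanks that avoid any round or table repeat gives 16 completions.

16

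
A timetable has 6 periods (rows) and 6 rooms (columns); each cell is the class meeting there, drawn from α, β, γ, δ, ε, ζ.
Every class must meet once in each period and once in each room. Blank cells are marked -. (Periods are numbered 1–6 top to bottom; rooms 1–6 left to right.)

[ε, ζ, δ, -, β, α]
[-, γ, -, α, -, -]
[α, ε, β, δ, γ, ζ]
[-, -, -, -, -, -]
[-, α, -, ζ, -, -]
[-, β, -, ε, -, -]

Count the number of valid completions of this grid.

Period 1, room 4: eliminating its period and room leaves {γ}.
Period 2, room 1: eliminating its period and room leaves {β, δ, ζ}.
Period 2, room 3: eliminating its period and room leaves {ε, ζ}.
Period 2, room 5: eliminating its period and room leaves {δ, ε, ζ}.
Period 2, room 6: eliminating its period and room leaves {β, δ, ε}.
Period 4, room 1: eliminating its period and room leaves {β, γ, δ, ζ}.
Period 4, room 2: eliminating its period and room leaves {δ}.
Period 4, room 3: eliminating its period and room leaves {α, γ, ε, ζ}.
Period 4, room 4: eliminating its period and room leaves {β, γ}.
Period 4, room 5: eliminating its period and room leaves {α, δ, ε, ζ}.
Period 4, room 6: eliminating its period and room leaves {β, γ, δ, ε}.
Period 5, room 1: eliminating its period and room leaves {β, γ, δ}.
Period 5, room 3: eliminating its period and room leaves {γ, ε}.
Period 5, room 5: eliminating its period and room leaves {δ, ε}.
Period 5, room 6: eliminating its period and room leaves {β, γ, δ, ε}.
Period 6, room 1: eliminating its period and room leaves {γ, δ, ζ}.
Period 6, room 3: eliminating its period and room leaves {α, γ, ζ}.
Period 6, room 5: eliminating its period and room leaves {α, δ, ζ}.
Period 6, room 6: eliminating its period and room leaves {γ, δ}.
Enumerating the assignments across these blanks that avoid any period or room repeat gives 10 completions.

10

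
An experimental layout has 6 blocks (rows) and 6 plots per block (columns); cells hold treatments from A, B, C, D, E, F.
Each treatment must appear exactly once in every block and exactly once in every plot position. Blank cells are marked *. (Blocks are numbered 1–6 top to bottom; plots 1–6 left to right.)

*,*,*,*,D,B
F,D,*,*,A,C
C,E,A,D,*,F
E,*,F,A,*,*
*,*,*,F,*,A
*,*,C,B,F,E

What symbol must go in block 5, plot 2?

Block 1, plot 1: block 1 has {B, D} and plot 1 has {C, E, F}, leaving only A.
Block 1, plot 3: block 1 has {A, B, D} and plot 3 has {A, C, F}, leaving only E.
Block 1, plot 4: block 1 has {A, B, D, E} and plot 4 has {A, B, D, F}, leaving only C.
Block 1, plot 2: block 1 has {A, B, C, D, E} and plot 2 has {D, E}, leaving only F.
Block 2, plot 3: block 2 has {A, C, D, F} and plot 3 has {A, C, E, F}, leaving only B.
Block 2, plot 4: block 2 has {A, B, C, D, F} and plot 4 has {A, B, C, D, F}, leaving only E.
Block 3, plot 5: block 3 has {A, C, D, E, F} and plot 5 has {A, D, F}, leaving only B.
Block 4, plot 5: block 4 has {A, E, F} and plot 5 has {A, B, D, F}, leaving only C.
Block 4, plot 2: block 4 has {A, C, E, F} and plot 2 has {D, E, F}, leaving only B.
Block 5 already has {A, F} and plot 2 already has {B, D, E, F}, so block 5, plot 2 must be C.

C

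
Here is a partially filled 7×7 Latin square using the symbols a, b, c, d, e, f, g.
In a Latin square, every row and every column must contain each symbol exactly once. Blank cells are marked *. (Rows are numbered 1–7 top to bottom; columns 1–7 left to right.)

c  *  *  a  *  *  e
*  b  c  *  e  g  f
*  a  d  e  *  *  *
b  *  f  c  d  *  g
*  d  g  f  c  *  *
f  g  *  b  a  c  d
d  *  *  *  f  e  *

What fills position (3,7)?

c

Row 1, column 2: row 1 has {a, c, e} and column 2 has {a, b, d, g}, leaving only f.
Row 1, column 3: row 1 has {a, c, e, f} and column 3 has {c, d, f, g}, leaving only b.
Row 1, column 5: row 1 has {a, b, c, e, f} and column 5 has {a, c, d, e, f}, leaving only g.
Row 1, column 6: row 1 has {a, b, c, e, f, g} and column 6 has {c, e, g}, leaving only d.
Row 2, column 1: row 2 has {b, c, e, f, g} and column 1 has {b, c, d, f}, leaving only a.
Row 2, column 4: row 2 has {a, b, c, e, f, g} and column 4 has {a, b, c, e, f}, leaving only d.
Row 3, column 1: row 3 has {a, d, e} and column 1 has {a, b, c, d, f}, leaving only g.
Row 3, column 5: row 3 has {a, d, e, g} and column 5 has {a, c, d, e, f, g}, leaving only b.
Row 3 already has {a, b, d, e, g} and column 7 already has {d, e, f, g}, so row 3, column 7 must be c.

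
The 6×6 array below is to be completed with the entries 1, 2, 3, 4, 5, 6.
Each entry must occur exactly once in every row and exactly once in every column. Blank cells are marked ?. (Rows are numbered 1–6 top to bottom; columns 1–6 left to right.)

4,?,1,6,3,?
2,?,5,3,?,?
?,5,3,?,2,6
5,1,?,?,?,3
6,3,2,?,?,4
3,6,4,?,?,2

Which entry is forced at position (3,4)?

4

Row 1, column 2: row 1 has {1, 3, 4, 6} and column 2 has {1, 3, 5, 6}, leaving only 2.
Row 1, column 6: row 1 has {1, 2, 3, 4, 6} and column 6 has {2, 3, 4, 6}, leaving only 5.
Row 2, column 2: row 2 has {2, 3, 5} and column 2 has {1, 2, 3, 5, 6}, leaving only 4.
Row 2, column 6: row 2 has {2, 3, 4, 5} and column 6 has {2, 3, 4, 5, 6}, leaving only 1.
Row 2, column 5: row 2 has {1, 2, 3, 4, 5} and column 5 has {2, 3}, leaving only 6.
Row 3, column 1: row 3 has {2, 3, 5, 6} and column 1 has {2, 3, 4, 5, 6}, leaving only 1.
Row 3 already has {1, 2, 3, 5, 6} and column 4 already has {3, 6}, so row 3, column 4 must be 4.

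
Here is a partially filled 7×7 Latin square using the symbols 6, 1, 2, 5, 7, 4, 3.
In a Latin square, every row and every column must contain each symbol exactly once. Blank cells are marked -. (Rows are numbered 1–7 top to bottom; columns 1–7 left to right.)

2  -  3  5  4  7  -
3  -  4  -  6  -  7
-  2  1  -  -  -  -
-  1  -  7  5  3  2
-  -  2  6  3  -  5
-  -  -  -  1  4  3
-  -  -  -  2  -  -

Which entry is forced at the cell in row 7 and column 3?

Row 1, column 2: row 1 has {2, 5, 7, 4, 3} and column 2 has {1, 2}, leaving only 6.
Row 1, column 7: row 1 has {6, 2, 5, 7, 4, 3} and column 7 has {2, 5, 7, 3}, leaving only 1.
Row 2, column 2: row 2 has {6, 7, 4, 3} and column 2 has {6, 1, 2}, leaving only 5.
Row 3, column 5: row 3 has {1, 2} and column 5 has {6, 1, 2, 5, 4, 3}, leaving only 7.
Row 4, column 3: row 4 has {1, 2, 5, 7, 3} and column 3 has {1, 2, 4, 3}, leaving only 6.
Row 4, column 1: row 4 has {6, 1, 2, 5, 7, 3} and column 1 has {2, 3}, leaving only 4.
Row 5, column 6: row 5 has {6, 2, 5, 3} and column 6 has {7, 4, 3}, leaving only 1.
Row 2, column 6: row 2 has {6, 5, 7, 4, 3} and column 6 has {1, 7, 4, 3}, leaving only 2.
Row 2, column 4: row 2 has {6, 2, 5, 7, 4, 3} and column 4 has {6, 5, 7}, leaving only 1.
Row 5, column 1: row 5 has {6, 1, 2, 5, 3} and column 1 has {2, 4, 3}, leaving only 7.
Row 5, column 2: row 5 has {6, 1, 2, 5, 7, 3} and column 2 has {6, 1, 2, 5}, leaving only 4.
Row 6, column 2: row 6 has {1, 4, 3} and column 2 has {6, 1, 2, 5, 4}, leaving only 7.
Row 6, column 3: row 6 has {1, 7, 4, 3} and column 3 has {6, 1, 2, 4, 3}, leaving only 5.
Row 7 already has {2} and column 3 already has {6, 1, 2, 5, 4, 3}, so row 7, column 3 must be 7.

7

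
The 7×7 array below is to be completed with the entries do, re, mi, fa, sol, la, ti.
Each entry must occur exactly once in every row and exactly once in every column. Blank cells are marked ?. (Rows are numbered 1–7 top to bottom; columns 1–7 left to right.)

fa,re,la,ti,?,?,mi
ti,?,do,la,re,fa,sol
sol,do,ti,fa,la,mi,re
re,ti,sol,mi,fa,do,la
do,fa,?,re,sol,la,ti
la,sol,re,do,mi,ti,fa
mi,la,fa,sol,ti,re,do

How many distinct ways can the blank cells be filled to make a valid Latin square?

Row 1, column 5: eliminating its row and column leaves {do}.
Row 1, column 6: eliminating its row and column leaves {sol}.
Row 2, column 2: eliminating its row and column leaves {mi}.
Row 5, column 3: eliminating its row and column leaves {mi}.
Only one assignment across all blanks avoids any row or column repeat, giving 1 completion.

1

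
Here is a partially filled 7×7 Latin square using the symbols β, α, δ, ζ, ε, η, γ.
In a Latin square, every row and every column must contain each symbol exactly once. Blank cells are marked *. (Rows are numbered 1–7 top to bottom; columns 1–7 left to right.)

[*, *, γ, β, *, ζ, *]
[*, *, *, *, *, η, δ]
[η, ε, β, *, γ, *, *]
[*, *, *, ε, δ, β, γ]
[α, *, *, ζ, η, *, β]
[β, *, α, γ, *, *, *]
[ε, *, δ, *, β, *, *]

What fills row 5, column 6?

Row 1, column 1: row 1 has {β, ζ, γ} and column 1 has {β, α, ε, η}, leaving only δ.
Row 2, column 4: row 2 has {δ, η} and column 4 has {β, ζ, ε, γ}, leaving only α.
Row 3, column 4: row 3 has {β, ε, η, γ} and column 4 has {β, α, ζ, ε, γ}, leaving only δ.
Row 3, column 6: row 3 has {β, δ, ε, η, γ} and column 6 has {β, ζ, η}, leaving only α.
Row 3, column 7: row 3 has {β, α, δ, ε, η, γ} and column 7 has {β, δ, γ}, leaving only ζ.
Row 4, column 1: row 4 has {β, δ, ε, γ} and column 1 has {β, α, δ, ε, η}, leaving only ζ.
Row 2, column 1: row 2 has {α, δ, η} and column 1 has {β, α, δ, ζ, ε, η}, leaving only γ.
Row 4, column 3: row 4 has {β, δ, ζ, ε, γ} and column 3 has {β, α, δ, γ}, leaving only η.
Row 4, column 2: row 4 has {β, δ, ζ, ε, η, γ} and column 2 has {ε}, leaving only α.
Row 1, column 2: row 1 has {β, δ, ζ, γ} and column 2 has {α, ε}, leaving only η.
Row 5, column 3: row 5 has {β, α, ζ, η} and column 3 has {β, α, δ, η, γ}, leaving only ε.
Row 2, column 3: row 2 has {α, δ, η, γ} and column 3 has {β, α, δ, ε, η, γ}, leaving only ζ.
Row 2, column 2: row 2 has {α, δ, ζ, η, γ} and column 2 has {α, ε, η}, leaving only β.
Row 2, column 5: row 2 has {β, α, δ, ζ, η, γ} and column 5 has {β, δ, η, γ}, leaving only ε.
Row 1, column 5: row 1 has {β, δ, ζ, η, γ} and column 5 has {β, δ, ε, η, γ}, leaving only α.
Row 1, column 7: row 1 has {β, α, δ, ζ, η, γ} and column 7 has {β, δ, ζ, γ}, leaving only ε.
Row 6, column 5: row 6 has {β, α, γ} and column 5 has {β, α, δ, ε, η, γ}, leaving only ζ.
Row 6, column 2: row 6 has {β, α, ζ, γ} and column 2 has {β, α, ε, η}, leaving only δ.
Row 5, column 2: row 5 has {β, α, ζ, ε, η} and column 2 has {β, α, δ, ε, η}, leaving only γ.
Row 5 already has {β, α, ζ, ε, η, γ} and column 6 already has {β, α, ζ, η}, so row 5, column 6 must be δ.

δ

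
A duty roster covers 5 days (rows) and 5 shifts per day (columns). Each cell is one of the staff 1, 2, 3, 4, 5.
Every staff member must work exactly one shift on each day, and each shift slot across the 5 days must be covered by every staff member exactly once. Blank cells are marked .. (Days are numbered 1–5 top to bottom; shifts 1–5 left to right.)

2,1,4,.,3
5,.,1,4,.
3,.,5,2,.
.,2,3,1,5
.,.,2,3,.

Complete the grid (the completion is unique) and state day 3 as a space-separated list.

3 4 5 2 1

Day 3, shift 2: day 3 has {2, 3, 5} and shift 2 has {1, 2}, leaving only 4.
Day 3, shift 5: day 3 has {2, 3, 4, 5} and shift 5 has {3, 5}, leaving only 1.
So day 3 reads: 3 4 5 2 1.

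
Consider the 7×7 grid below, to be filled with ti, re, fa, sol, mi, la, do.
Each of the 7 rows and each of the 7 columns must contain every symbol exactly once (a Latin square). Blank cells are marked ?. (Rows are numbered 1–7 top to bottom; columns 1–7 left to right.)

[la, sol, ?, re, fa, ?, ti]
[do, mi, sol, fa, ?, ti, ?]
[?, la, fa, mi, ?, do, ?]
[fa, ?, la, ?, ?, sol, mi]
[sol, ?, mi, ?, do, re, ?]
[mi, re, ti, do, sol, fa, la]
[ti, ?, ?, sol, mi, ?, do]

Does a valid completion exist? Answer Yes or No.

Yes

No row or column among the givens repeats a symbol, and propagating forced cells runs into no contradiction.
One valid completion exists (for instance, la sol do re fa mi ti / do mi sol fa la ti re / re la fa mi ti do sol / fa do la ti re sol mi / sol ti mi la do re fa / mi re ti do sol fa la / ti fa re sol mi la do).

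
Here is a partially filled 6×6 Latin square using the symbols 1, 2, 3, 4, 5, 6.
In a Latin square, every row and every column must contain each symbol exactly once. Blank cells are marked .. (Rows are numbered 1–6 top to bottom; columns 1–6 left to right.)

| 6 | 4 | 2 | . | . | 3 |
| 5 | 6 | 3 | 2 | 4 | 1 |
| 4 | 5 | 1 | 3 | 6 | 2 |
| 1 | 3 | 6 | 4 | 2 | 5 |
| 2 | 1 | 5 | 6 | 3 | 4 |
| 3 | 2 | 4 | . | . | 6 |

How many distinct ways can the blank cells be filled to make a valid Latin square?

2

Row 1, column 4: eliminating its row and column leaves {1, 5}.
Row 1, column 5: eliminating its row and column leaves {1, 5}.
Row 6, column 4: eliminating its row and column leaves {1, 5}.
Row 6, column 5: eliminating its row and column leaves {1, 5}.
Enumerating the assignments across these blanks that avoid any row or column repeat gives 2 completions.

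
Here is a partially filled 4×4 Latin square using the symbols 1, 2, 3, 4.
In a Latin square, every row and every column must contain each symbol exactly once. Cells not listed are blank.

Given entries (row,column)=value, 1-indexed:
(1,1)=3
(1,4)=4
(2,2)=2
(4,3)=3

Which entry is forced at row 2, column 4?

Row 1, column 2: row 1 has {3, 4} and column 2 has {2}, leaving only 1.
Row 1, column 3: row 1 has {1, 3, 4} and column 3 has {3}, leaving only 2.
Row 4, column 2: row 4 has {3} and column 2 has {1, 2}, leaving only 4.
Row 3, column 2: row 3 has {} and column 2 has {1, 2, 4}, leaving only 3.
Row 2, column 4 is narrowed to {1, 3}.
If it were 1, then row 2, column 3 would be left with no valid symbol.
So row 2, column 4 must be 3.

3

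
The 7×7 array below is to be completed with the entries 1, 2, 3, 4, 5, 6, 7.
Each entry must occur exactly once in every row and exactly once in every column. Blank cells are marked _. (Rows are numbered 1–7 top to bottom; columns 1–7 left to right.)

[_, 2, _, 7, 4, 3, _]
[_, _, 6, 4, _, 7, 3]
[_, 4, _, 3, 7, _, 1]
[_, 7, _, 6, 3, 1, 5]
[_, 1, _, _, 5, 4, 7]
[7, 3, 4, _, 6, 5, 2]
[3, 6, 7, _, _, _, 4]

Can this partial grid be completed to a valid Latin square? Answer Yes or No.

Yes

No row or column among the givens repeats a symbol, and propagating forced cells runs into no contradiction.
One valid completion exists (for instance, 5 2 1 7 4 3 6 / 1 5 6 4 2 7 3 / 2 4 5 3 7 6 1 / 4 7 2 6 3 1 5 / 6 1 3 2 5 4 7 / 7 3 4 1 6 5 2 / 3 6 7 5 1 2 4).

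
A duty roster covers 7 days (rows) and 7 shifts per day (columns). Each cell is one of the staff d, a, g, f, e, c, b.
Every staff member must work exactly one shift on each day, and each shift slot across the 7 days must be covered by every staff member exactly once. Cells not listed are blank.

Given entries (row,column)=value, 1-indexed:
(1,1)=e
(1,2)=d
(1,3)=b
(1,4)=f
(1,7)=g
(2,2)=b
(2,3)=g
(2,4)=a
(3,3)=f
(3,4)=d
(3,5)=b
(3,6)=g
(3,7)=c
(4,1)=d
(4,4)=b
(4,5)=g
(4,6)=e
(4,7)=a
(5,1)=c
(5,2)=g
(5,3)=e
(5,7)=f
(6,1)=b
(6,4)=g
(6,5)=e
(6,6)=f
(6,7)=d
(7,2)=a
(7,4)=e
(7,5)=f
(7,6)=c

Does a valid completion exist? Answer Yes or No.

Day 5, shift 4: day 5 together with shift 4 already contain {d, a, g, f, e, c, b} — every symbol — so nothing can go there. The grid has no valid completion.

No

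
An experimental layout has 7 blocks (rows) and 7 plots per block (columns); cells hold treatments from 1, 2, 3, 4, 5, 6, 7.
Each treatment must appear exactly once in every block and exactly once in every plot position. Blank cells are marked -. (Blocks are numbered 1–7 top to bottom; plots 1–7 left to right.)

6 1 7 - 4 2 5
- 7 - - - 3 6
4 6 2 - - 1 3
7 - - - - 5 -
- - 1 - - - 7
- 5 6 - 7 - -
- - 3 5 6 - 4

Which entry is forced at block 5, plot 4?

2

Block 1, plot 4: block 1 has {1, 2, 4, 5, 6, 7} and plot 4 has {5}, leaving only 3.
Block 3, plot 4: block 3 has {1, 2, 3, 4, 6} and plot 4 has {3, 5}, leaving only 7.
Block 3, plot 5: block 3 has {1, 2, 3, 4, 6, 7} and plot 5 has {4, 6, 7}, leaving only 5.
Block 4, plot 3: block 4 has {5, 7} and plot 3 has {1, 2, 3, 6, 7}, leaving only 4.
Block 2, plot 3: block 2 has {3, 6, 7} and plot 3 has {1, 2, 3, 4, 6, 7}, leaving only 5.
Block 6, plot 6: block 6 has {5, 6, 7} and plot 6 has {1, 2, 3, 5}, leaving only 4.
Block 5, plot 6: block 5 has {1, 7} and plot 6 has {1, 2, 3, 4, 5}, leaving only 6.
Block 7, plot 2: block 7 has {3, 4, 5, 6} and plot 2 has {1, 5, 6, 7}, leaving only 2.
Block 4, plot 2: block 4 has {4, 5, 7} and plot 2 has {1, 2, 5, 6, 7}, leaving only 3.
Block 5, plot 2: block 5 has {1, 6, 7} and plot 2 has {1, 2, 3, 5, 6, 7}, leaving only 4.
Block 5 already has {1, 4, 6, 7} and plot 4 already has {3, 5, 7}, so block 5, plot 4 must be 2.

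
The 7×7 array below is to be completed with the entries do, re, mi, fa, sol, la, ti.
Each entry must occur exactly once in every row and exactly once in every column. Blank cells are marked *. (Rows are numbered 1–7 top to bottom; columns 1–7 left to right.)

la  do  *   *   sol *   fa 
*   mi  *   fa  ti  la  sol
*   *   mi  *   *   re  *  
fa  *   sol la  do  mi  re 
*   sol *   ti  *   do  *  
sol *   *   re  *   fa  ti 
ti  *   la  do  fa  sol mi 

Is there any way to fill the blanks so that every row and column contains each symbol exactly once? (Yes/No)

Row 1, column 4: row 1 has {do, fa, sol, la} and column 4 has {do, re, fa, la, ti}, so it must be mi.
Row 1, column 6: row 1 has {do, mi, fa, sol, la} and column 6 has {do, re, mi, fa, sol, la}, so it must be ti.
Row 1, column 3: row 1 has {do, mi, fa, sol, la, ti} and column 3 has {mi, sol, la}, so it must be re.
Row 2, column 3: row 2 has {mi, fa, sol, la, ti} and column 3 has {re, mi, sol, la}, so it must be do.
Now row 6, column 3: row 6 together with column 3 already contain {do, re, mi, fa, sol, la, ti} — every symbol — so nothing can go there. The grid has no valid completion.

No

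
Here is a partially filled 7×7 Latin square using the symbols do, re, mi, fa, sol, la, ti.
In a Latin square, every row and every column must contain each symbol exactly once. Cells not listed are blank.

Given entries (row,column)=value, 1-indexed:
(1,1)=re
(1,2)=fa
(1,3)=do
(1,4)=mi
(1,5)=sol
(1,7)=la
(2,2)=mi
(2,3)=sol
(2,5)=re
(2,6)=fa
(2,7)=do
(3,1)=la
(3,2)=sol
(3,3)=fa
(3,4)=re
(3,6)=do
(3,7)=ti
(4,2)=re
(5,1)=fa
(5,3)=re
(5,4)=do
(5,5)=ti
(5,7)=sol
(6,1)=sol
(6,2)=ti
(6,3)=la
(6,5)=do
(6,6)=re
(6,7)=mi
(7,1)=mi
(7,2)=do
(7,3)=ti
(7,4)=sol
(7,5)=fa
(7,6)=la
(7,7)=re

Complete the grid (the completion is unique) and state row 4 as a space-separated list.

Row 4, column 3: row 4 has {re} and column 3 has {do, re, fa, sol, la, ti}, leaving only mi.
Row 4, column 5: row 4 has {re, mi} and column 5 has {do, re, fa, sol, ti}, leaving only la.
Row 4, column 7: row 4 has {re, mi, la} and column 7 has {do, re, mi, sol, la, ti}, leaving only fa.
Row 4, column 4: row 4 has {re, mi, fa, la} and column 4 has {do, re, mi, sol}, leaving only ti.
Row 4, column 1: row 4 has {re, mi, fa, la, ti} and column 1 has {re, mi, fa, sol, la}, leaving only do.
Row 4, column 6: row 4 has {do, re, mi, fa, la, ti} and column 6 has {do, re, fa, la}, leaving only sol.
So row 4 reads: do re mi ti la sol fa.

do re mi ti la sol fa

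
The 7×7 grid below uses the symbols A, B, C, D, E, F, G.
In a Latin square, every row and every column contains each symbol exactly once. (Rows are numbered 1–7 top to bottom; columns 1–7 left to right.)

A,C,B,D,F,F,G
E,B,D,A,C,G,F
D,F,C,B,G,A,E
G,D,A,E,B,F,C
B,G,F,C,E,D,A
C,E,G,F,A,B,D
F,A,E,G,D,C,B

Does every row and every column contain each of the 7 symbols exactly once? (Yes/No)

Row 1 contains F twice (at columns 5 and 6), so it is not a permutation.

No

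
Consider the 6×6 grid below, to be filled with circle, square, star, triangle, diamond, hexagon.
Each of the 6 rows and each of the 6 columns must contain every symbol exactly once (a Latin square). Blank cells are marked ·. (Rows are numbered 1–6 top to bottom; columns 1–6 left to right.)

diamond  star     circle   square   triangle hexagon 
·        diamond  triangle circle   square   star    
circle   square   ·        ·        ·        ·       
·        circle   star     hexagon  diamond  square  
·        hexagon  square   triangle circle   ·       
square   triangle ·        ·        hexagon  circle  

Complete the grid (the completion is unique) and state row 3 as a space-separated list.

circle square hexagon diamond star triangle

Row 3, column 5: row 3 has {circle, square} and column 5 has {circle, square, triangle, diamond, hexagon}, leaving only star.
Row 3, column 4: row 3 has {circle, square, star} and column 4 has {circle, square, triangle, hexagon}, leaving only diamond.
Row 3, column 3: row 3 has {circle, square, star, diamond} and column 3 has {circle, square, star, triangle}, leaving only hexagon.
Row 3, column 6: row 3 has {circle, square, star, diamond, hexagon} and column 6 has {circle, square, star, hexagon}, leaving only triangle.
So row 3 reads: circle square hexagon diamond star triangle.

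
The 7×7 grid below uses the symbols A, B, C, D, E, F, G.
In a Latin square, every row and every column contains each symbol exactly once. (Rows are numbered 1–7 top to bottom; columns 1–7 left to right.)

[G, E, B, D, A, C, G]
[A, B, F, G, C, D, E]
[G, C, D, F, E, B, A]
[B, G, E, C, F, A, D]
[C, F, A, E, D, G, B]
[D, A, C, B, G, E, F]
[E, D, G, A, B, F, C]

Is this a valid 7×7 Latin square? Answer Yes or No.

No

Row 1 contains G twice (at columns 1 and 7), so it is not a permutation.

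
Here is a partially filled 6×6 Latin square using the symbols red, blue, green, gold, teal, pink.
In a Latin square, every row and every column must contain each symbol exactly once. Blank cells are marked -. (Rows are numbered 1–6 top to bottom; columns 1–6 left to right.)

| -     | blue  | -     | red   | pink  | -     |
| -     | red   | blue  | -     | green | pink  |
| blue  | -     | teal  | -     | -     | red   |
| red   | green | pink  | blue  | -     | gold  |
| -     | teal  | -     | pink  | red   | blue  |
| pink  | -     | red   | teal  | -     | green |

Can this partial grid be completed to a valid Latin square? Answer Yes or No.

No row or column among the givens repeats a symbol, and propagating forced cells runs into no contradiction.
One valid completion exists (for instance, gold blue green red pink teal / teal red blue gold green pink / blue pink teal green gold red / red green pink blue teal gold / green teal gold pink red blue / pink gold red teal blue green).

Yes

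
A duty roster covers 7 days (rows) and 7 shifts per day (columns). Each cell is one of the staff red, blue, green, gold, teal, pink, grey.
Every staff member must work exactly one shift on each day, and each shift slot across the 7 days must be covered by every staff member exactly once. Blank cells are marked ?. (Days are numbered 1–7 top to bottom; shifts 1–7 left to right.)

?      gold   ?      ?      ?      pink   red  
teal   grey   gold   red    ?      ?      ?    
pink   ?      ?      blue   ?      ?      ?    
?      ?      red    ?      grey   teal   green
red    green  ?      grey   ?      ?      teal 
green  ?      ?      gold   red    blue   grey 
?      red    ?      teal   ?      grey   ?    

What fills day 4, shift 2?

Day 1, shift 4: day 1 has {red, gold, pink} and shift 4 has {red, blue, gold, teal, grey}, leaving only green.
Day 2, shift 6: day 2 has {red, gold, teal, grey} and shift 6 has {blue, teal, pink, grey}, leaving only green.
Day 3, shift 2: day 3 has {blue, pink} and shift 2 has {red, green, gold, grey}, leaving only teal.
Day 3, shift 7: day 3 has {blue, teal, pink} and shift 7 has {red, green, teal, grey}, leaving only gold.
Day 3, shift 5: day 3 has {blue, gold, teal, pink} and shift 5 has {red, grey}, leaving only green.
Day 3, shift 3: day 3 has {blue, green, gold, teal, pink} and shift 3 has {red, gold}, leaving only grey.
Day 3, shift 6: day 3 has {blue, green, gold, teal, pink, grey} and shift 6 has {blue, green, teal, pink, grey}, leaving only red.
Day 4, shift 4: day 4 has {red, green, teal, grey} and shift 4 has {red, blue, green, gold, teal, grey}, leaving only pink.
Day 4 already has {red, green, teal, pink, grey} and shift 2 already has {red, green, gold, teal, grey}, so day 4, shift 2 must be blue.

blue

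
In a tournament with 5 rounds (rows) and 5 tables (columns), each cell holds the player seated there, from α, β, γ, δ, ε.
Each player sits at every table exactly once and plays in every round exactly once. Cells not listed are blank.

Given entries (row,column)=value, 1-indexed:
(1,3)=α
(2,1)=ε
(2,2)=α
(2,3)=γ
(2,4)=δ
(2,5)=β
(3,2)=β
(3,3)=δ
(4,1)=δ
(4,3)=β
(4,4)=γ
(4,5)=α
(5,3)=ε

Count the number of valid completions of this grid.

Round 1, table 1: eliminating its round and table leaves {β, γ}.
Round 1, table 2: eliminating its round and table leaves {γ, δ, ε}.
Round 1, table 4: eliminating its round and table leaves {β, ε}.
Round 1, table 5: eliminating its round and table leaves {γ, δ, ε}.
Round 3, table 1: eliminating its round and table leaves {α, γ}.
Round 3, table 4: eliminating its round and table leaves {α, ε}.
Round 3, table 5: eliminating its round and table leaves {γ, ε}.
Round 4, table 2: eliminating its round and table leaves {ε}.
Round 5, table 1: eliminating its round and table leaves {α, β, γ}.
Round 5, table 2: eliminating its round and table leaves {γ, δ}.
Round 5, table 4: eliminating its round and table leaves {α, β}.
Round 5, table 5: eliminating its round and table leaves {γ, δ}.
Enumerating the assignments across these blanks that avoid any round or table repeat gives 3 completions.

3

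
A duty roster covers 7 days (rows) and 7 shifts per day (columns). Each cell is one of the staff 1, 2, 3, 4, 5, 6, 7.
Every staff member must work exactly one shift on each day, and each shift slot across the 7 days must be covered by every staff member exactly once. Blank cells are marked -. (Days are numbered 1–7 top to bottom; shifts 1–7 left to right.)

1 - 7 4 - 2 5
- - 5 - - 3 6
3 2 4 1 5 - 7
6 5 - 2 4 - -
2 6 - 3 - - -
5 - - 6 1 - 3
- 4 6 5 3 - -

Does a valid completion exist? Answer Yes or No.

Yes

No day or shift among the givens repeats a symbol, and propagating forced cells runs into no contradiction.
One valid completion exists (for instance, 1 3 7 4 6 2 5 / 4 1 5 7 2 3 6 / 3 2 4 1 5 6 7 / 6 5 3 2 4 7 1 / 2 6 1 3 7 5 4 / 5 7 2 6 1 4 3 / 7 4 6 5 3 1 2).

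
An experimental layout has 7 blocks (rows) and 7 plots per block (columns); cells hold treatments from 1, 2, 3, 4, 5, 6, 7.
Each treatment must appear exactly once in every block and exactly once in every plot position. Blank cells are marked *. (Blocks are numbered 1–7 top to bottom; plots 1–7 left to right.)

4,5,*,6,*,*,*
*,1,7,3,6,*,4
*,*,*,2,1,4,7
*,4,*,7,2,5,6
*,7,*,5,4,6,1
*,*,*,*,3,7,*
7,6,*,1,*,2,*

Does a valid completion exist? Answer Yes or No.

No

Block 2, plot 6: block 2 together with plot 6 already contain {1, 2, 3, 4, 5, 6, 7} — every symbol — so nothing can go there. The grid has no valid completion.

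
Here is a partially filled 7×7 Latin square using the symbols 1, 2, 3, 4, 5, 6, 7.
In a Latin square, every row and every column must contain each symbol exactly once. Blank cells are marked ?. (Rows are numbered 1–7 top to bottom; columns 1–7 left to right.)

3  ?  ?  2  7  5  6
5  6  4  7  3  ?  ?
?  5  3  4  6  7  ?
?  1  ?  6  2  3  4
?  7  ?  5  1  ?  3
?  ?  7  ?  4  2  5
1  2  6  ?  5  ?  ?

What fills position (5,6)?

6

Row 1, column 2: row 1 has {2, 3, 5, 6, 7} and column 2 has {1, 2, 5, 6, 7}, leaving only 4.
Row 1, column 3: row 1 has {2, 3, 4, 5, 6, 7} and column 3 has {3, 4, 6, 7}, leaving only 1.
Row 2, column 6: row 2 has {3, 4, 5, 6, 7} and column 6 has {2, 3, 5, 7}, leaving only 1.
Row 2, column 7: row 2 has {1, 3, 4, 5, 6, 7} and column 7 has {3, 4, 5, 6}, leaving only 2.
Row 3, column 1: row 3 has {3, 4, 5, 6, 7} and column 1 has {1, 3, 5}, leaving only 2.
Row 3, column 7: row 3 has {2, 3, 4, 5, 6, 7} and column 7 has {2, 3, 4, 5, 6}, leaving only 1.
Row 4, column 1: row 4 has {1, 2, 3, 4, 6} and column 1 has {1, 2, 3, 5}, leaving only 7.
Row 4, column 3: row 4 has {1, 2, 3, 4, 6, 7} and column 3 has {1, 3, 4, 6, 7}, leaving only 5.
Row 5, column 3: row 5 has {1, 3, 5, 7} and column 3 has {1, 3, 4, 5, 6, 7}, leaving only 2.
Row 6, column 1: row 6 has {2, 4, 5, 7} and column 1 has {1, 2, 3, 5, 7}, leaving only 6.
Row 5, column 1: row 5 has {1, 2, 3, 5, 7} and column 1 has {1, 2, 3, 5, 6, 7}, leaving only 4.
Row 5 already has {1, 2, 3, 4, 5, 7} and column 6 already has {1, 2, 3, 5, 7}, so row 5, column 6 must be 6.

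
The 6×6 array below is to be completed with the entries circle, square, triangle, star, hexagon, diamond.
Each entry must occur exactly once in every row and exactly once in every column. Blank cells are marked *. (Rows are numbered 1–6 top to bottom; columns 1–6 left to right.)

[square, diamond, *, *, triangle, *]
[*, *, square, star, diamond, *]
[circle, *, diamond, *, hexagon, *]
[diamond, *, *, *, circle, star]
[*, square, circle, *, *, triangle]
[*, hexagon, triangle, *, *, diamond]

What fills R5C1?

hexagon

Row 3, column 6: row 3 has {circle, hexagon, diamond} and column 6 has {triangle, star, diamond}, leaving only square.
Row 3, column 4: row 3 has {circle, square, hexagon, diamond} and column 4 has {star}, leaving only triangle.
Row 3, column 2: row 3 has {circle, square, triangle, hexagon, diamond} and column 2 has {square, hexagon, diamond}, leaving only star.
Row 4, column 2: row 4 has {circle, star, diamond} and column 2 has {square, star, hexagon, diamond}, leaving only triangle.
Row 2, column 2: row 2 has {square, star, diamond} and column 2 has {square, triangle, star, hexagon, diamond}, leaving only circle.
Row 2, column 6: row 2 has {circle, square, star, diamond} and column 6 has {square, triangle, star, diamond}, leaving only hexagon.
Row 1, column 6: row 1 has {square, triangle, diamond} and column 6 has {square, triangle, star, hexagon, diamond}, leaving only circle.
Row 1, column 4: row 1 has {circle, square, triangle, diamond} and column 4 has {triangle, star}, leaving only hexagon.
Row 1, column 3: row 1 has {circle, square, triangle, hexagon, diamond} and column 3 has {circle, square, triangle, diamond}, leaving only star.
Row 2, column 1: row 2 has {circle, square, star, hexagon, diamond} and column 1 has {circle, square, diamond}, leaving only triangle.
Row 4, column 3: row 4 has {circle, triangle, star, diamond} and column 3 has {circle, square, triangle, star, diamond}, leaving only hexagon.
Row 4, column 4: row 4 has {circle, triangle, star, hexagon, diamond} and column 4 has {triangle, star, hexagon}, leaving only square.
Row 5, column 4: row 5 has {circle, square, triangle} and column 4 has {square, triangle, star, hexagon}, leaving only diamond.
Row 5, column 5: row 5 has {circle, square, triangle, diamond} and column 5 has {circle, triangle, hexagon, diamond}, leaving only star.
Row 5 already has {circle, square, triangle, star, diamond} and column 1 already has {circle, square, triangle, diamond}, so row 5, column 1 must be hexagon.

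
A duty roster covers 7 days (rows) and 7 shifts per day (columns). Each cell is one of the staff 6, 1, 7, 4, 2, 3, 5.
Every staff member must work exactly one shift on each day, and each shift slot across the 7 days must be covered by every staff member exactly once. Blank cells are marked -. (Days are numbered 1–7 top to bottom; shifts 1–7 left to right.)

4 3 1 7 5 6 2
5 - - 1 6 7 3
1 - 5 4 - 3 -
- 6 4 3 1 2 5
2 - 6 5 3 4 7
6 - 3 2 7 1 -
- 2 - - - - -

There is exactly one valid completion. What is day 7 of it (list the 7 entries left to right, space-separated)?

3 2 7 6 4 5 1

Day 7, shift 3: day 7 has {2} and shift 3 has {6, 1, 4, 3, 5}, leaving only 7.
Day 7, shift 1: day 7 has {7, 2} and shift 1 has {6, 1, 4, 2, 5}, leaving only 3.
Day 7, shift 4: day 7 has {7, 2, 3} and shift 4 has {1, 7, 4, 2, 3, 5}, leaving only 6.
Day 7, shift 5: day 7 has {6, 7, 2, 3} and shift 5 has {6, 1, 7, 3, 5}, leaving only 4.
Day 7, shift 6: day 7 has {6, 7, 4, 2, 3} and shift 6 has {6, 1, 7, 4, 2, 3}, leaving only 5.
Day 7, shift 7: day 7 has {6, 7, 4, 2, 3, 5} and shift 7 has {7, 2, 3, 5}, leaving only 1.
So day 7 reads: 3 2 7 6 4 5 1.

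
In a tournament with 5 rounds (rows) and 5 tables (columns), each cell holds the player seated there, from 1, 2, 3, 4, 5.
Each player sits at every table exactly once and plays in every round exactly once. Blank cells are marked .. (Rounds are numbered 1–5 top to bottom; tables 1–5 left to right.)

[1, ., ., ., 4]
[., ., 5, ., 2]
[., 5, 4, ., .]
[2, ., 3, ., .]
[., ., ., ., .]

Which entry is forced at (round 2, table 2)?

1

Round 1, table 3: round 1 has {1, 4} and table 3 has {3, 4, 5}, leaving only 2.
Round 1, table 2: round 1 has {1, 2, 4} and table 2 has {5}, leaving only 3.
Round 1, table 4: round 1 has {1, 2, 3, 4} and table 4 has {}, leaving only 5.
Round 3, table 1: round 3 has {4, 5} and table 1 has {1, 2}, leaving only 3.
Round 2, table 1: round 2 has {2, 5} and table 1 has {1, 2, 3}, leaving only 4.
Round 2 already has {2, 4, 5} and table 2 already has {3, 5}, so round 2, table 2 must be 1.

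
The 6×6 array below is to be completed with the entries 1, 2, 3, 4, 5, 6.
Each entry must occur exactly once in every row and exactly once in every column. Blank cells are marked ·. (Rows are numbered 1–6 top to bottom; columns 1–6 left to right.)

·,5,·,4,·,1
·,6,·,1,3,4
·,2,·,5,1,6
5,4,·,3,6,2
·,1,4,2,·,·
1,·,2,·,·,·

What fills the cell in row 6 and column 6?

5

Row 1, column 5: row 1 has {1, 4, 5} and column 5 has {1, 3, 6}, leaving only 2.
Row 2, column 1: row 2 has {1, 3, 4, 6} and column 1 has {1, 5}, leaving only 2.
Row 2, column 3: row 2 has {1, 2, 3, 4, 6} and column 3 has {2, 4}, leaving only 5.
Row 3, column 3: row 3 has {1, 2, 5, 6} and column 3 has {2, 4, 5}, leaving only 3.
Row 1, column 3: row 1 has {1, 2, 4, 5} and column 3 has {2, 3, 4, 5}, leaving only 6.
Row 1, column 1: row 1 has {1, 2, 4, 5, 6} and column 1 has {1, 2, 5}, leaving only 3.
Row 3, column 1: row 3 has {1, 2, 3, 5, 6} and column 1 has {1, 2, 3, 5}, leaving only 4.
Row 4, column 3: row 4 has {2, 3, 4, 5, 6} and column 3 has {2, 3, 4, 5, 6}, leaving only 1.
Row 5, column 1: row 5 has {1, 2, 4} and column 1 has {1, 2, 3, 4, 5}, leaving only 6.
Row 5, column 5: row 5 has {1, 2, 4, 6} and column 5 has {1, 2, 3, 6}, leaving only 5.
Row 5, column 6: row 5 has {1, 2, 4, 5, 6} and column 6 has {1, 2, 4, 6}, leaving only 3.
Row 6 already has {1, 2} and column 6 already has {1, 2, 3, 4, 6}, so row 6, column 6 must be 5.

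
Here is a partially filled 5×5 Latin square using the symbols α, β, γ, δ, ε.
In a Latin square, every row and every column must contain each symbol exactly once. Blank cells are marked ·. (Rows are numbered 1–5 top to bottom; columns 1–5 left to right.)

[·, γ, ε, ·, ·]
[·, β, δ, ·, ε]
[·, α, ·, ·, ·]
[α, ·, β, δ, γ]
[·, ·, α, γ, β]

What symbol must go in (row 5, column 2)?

δ

Row 2, column 1: row 2 has {β, δ, ε} and column 1 has {α}, leaving only γ.
Row 2, column 4: row 2 has {β, γ, δ, ε} and column 4 has {γ, δ}, leaving only α.
Row 1, column 4: row 1 has {γ, ε} and column 4 has {α, γ, δ}, leaving only β.
Row 1, column 1: row 1 has {β, γ, ε} and column 1 has {α, γ}, leaving only δ.
Row 1, column 5: row 1 has {β, γ, δ, ε} and column 5 has {β, γ, ε}, leaving only α.
Row 3, column 3: row 3 has {α} and column 3 has {α, β, δ, ε}, leaving only γ.
Row 3, column 4: row 3 has {α, γ} and column 4 has {α, β, γ, δ}, leaving only ε.
Row 3, column 1: row 3 has {α, γ, ε} and column 1 has {α, γ, δ}, leaving only β.
Row 3, column 5: row 3 has {α, β, γ, ε} and column 5 has {α, β, γ, ε}, leaving only δ.
Row 4, column 2: row 4 has {α, β, γ, δ} and column 2 has {α, β, γ}, leaving only ε.
Row 5 already has {α, β, γ} and column 2 already has {α, β, γ, ε}, so row 5, column 2 must be δ.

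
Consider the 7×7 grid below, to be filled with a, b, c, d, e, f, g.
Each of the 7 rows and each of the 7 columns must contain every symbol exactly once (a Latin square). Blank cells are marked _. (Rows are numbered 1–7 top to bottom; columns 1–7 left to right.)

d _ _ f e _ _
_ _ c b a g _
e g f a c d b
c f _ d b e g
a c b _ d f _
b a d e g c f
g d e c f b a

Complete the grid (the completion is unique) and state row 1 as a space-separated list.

d b g f e a c

Row 1, column 2: row 1 has {d, e, f} and column 2 has {a, c, d, f, g}, leaving only b.
Row 1, column 6: row 1 has {b, d, e, f} and column 6 has {b, c, d, e, f, g}, leaving only a.
Row 1, column 3: row 1 has {a, b, d, e, f} and column 3 has {b, c, d, e, f}, leaving only g.
Row 1, column 7: row 1 has {a, b, d, e, f, g} and column 7 has {a, b, f, g}, leaving only c.
So row 1 reads: d b g f e a c.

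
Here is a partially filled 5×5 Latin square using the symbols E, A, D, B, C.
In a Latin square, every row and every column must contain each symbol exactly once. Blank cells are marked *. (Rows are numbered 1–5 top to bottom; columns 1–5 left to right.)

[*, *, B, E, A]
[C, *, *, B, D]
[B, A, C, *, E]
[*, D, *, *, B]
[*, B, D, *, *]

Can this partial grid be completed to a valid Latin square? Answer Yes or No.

Yes

No row or column among the givens repeats a symbol, and propagating forced cells runs into no contradiction.
One valid completion exists (for instance, D C B E A / C E A B D / B A C D E / A D E C B / E B D A C).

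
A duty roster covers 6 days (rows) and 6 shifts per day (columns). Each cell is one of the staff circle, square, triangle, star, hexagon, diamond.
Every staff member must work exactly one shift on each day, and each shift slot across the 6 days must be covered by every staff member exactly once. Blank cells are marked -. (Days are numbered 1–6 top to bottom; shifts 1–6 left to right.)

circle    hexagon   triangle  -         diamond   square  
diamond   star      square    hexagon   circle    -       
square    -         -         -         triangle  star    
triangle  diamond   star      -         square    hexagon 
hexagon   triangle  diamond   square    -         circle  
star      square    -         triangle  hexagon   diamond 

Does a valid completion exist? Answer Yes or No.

No day or shift among the givens repeats a symbol, and propagating forced cells runs into no contradiction.
One valid completion exists (for instance, circle hexagon triangle star diamond square / diamond star square hexagon circle triangle / square circle hexagon diamond triangle star / triangle diamond star circle square hexagon / hexagon triangle diamond square star circle / star square circle triangle hexagon diamond).

Yes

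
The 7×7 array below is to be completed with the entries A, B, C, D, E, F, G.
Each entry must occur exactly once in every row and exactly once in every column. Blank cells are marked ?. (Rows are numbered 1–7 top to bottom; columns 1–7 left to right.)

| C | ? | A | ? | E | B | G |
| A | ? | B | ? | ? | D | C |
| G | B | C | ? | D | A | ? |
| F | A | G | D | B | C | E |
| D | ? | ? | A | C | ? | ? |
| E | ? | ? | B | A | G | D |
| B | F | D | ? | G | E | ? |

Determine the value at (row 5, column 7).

Row 1, column 2: row 1 has {A, B, C, E, G} and column 2 has {A, B, F}, leaving only D.
Row 1, column 4: row 1 has {A, B, C, D, E, G} and column 4 has {A, B, D}, leaving only F.
Row 2, column 5: row 2 has {A, B, C, D} and column 5 has {A, B, C, D, E, G}, leaving only F.
Row 3, column 4: row 3 has {A, B, C, D, G} and column 4 has {A, B, D, F}, leaving only E.
Row 2, column 4: row 2 has {A, B, C, D, F} and column 4 has {A, B, D, E, F}, leaving only G.
Row 2, column 2: row 2 has {A, B, C, D, F, G} and column 2 has {A, B, D, F}, leaving only E.
Row 3, column 7: row 3 has {A, B, C, D, E, G} and column 7 has {C, D, E, G}, leaving only F.
Row 5 already has {A, C, D} and column 7 already has {C, D, E, F, G}, so row 5, column 7 must be B.

B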